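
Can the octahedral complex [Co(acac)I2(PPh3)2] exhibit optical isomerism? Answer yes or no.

yes

Each acac is bidentate and must span two cis positions.
Working through the distinct placements yields 3 geometric isomers: I trans, PPh3 cis; I cis, PPh3 cis (chiral); I cis, PPh3 trans.
One of these lacks any improper symmetry element and so occurs as an enantiomeric pair, giving 3 + 1 = 4 stereoisomers in total.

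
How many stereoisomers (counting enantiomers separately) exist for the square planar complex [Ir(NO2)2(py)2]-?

2

A square has two trans pairs of vertices; adjacent vertices are cis.
Working through the distinct placements yields 2 geometric isomers: NO2 cis; NO2 trans.
Each arrangement has an internal mirror plane or centre of symmetry, so none is chiral.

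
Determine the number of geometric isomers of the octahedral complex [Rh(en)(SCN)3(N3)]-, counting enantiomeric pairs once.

The six octahedral sites form three mutually perpendicular trans pairs.
Each en is bidentate and must span two cis positions.
Working through the distinct placements yields 2 geometric isomers: SCN fac; SCN mer.

2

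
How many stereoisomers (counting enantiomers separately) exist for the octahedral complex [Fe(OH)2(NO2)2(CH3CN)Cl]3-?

8

An octahedron has six vertices in three trans pairs; every non-trans pair is cis.
Working through the distinct placements yields 6 geometric isomers: OH trans, NO2 trans; OH cis, NO2 cis (3 arrangements, 2 chiral); OH trans, NO2 cis; OH cis, NO2 trans.
Of these, 2 lack any improper symmetry element and so occur as enantiomeric pairs, giving 6 + 2 = 8 stereoisomers in total.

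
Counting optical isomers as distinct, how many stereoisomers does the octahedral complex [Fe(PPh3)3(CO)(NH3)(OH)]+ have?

5

An octahedron has six vertices in three trans pairs; every non-trans pair is cis.
Systematic placement gives 4 geometric isomers: PPh3 mer (3 arrangements); PPh3 fac (chiral).
One of these lacks any improper symmetry element and so occurs as an enantiomeric pair, giving 4 + 1 = 5 stereoisomers in total.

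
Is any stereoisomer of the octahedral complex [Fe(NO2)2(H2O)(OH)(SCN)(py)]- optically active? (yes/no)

yes

Exhaustive case analysis gives 9 geometric isomers.
Of these, 6 lack any improper symmetry element and so occur as enantiomeric pairs, giving 9 + 6 = 15 stereoisomers in total.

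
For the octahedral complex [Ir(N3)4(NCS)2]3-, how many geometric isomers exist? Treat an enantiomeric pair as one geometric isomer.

The six octahedral sites form three mutually perpendicular trans pairs.
Systematic placement gives 2 geometric isomers: NCS trans; NCS cis.

2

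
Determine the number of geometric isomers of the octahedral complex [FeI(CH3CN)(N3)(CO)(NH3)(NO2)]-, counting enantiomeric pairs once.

In an octahedral complex each vertex has one trans partner and four cis neighbours.
Placing the ligands in turn and identifying arrangements related by rotation or reflection leaves 15 distinct geometric isomers.

15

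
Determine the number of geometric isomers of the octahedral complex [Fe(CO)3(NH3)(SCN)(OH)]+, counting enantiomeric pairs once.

An octahedron has six vertices in three trans pairs; every non-trans pair is cis.
Working through the distinct placements yields 4 geometric isomers: CO mer (3 arrangements); CO fac (chiral).

4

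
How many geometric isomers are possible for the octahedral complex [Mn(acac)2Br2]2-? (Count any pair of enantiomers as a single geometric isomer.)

2

An octahedron has six vertices in three trans pairs; every non-trans pair is cis.
Each acac is bidentate and must span two cis positions.
There are 2 geometric isomers: Br trans; Br cis (chiral).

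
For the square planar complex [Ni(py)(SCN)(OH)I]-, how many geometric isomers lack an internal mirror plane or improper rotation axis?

A square has two trans pairs of vertices; adjacent vertices are cis.
Systematic placement gives 3 geometric isomers: (I/SCN trans, OH/py trans); (I/py trans, OH/SCN trans); (I/OH trans, SCN/py trans).
Each arrangement has an internal mirror plane or centre of symmetry, so none is chiral.

0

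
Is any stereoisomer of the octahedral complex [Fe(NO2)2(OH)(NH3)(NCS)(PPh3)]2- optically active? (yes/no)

yes

Exhaustive case analysis gives 9 geometric isomers.
Of these, 6 lack any improper symmetry element and so occur as enantiomeric pairs, giving 9 + 6 = 15 stereoisomers in total.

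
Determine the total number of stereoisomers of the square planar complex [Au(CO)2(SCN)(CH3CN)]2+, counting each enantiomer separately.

2

Systematic placement gives 2 geometric isomers: CO cis; CO trans.
Each arrangement has an internal mirror plane or centre of symmetry, so none is chiral.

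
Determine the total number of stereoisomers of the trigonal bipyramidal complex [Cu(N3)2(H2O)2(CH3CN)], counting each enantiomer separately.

A trigonal bipyramid has two axial and three equatorial sites, which are chemically inequivalent.
Exhaustive case analysis gives 5 geometric isomers.
One of these lacks any improper symmetry element and so occurs as an enantiomeric pair, giving 5 + 1 = 6 stereoisomers in total.

6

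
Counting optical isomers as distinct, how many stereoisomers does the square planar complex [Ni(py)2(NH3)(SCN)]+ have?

2

In a square planar complex each vertex has one trans partner and two cis neighbours.
Working through the distinct placements yields 2 geometric isomers: py cis; py trans.
Each arrangement has an internal mirror plane or centre of symmetry, so none is chiral.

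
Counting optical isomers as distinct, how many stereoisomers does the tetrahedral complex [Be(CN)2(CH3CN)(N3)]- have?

In a tetrahedral complex all four positions are equivalent and every pair of ligands is adjacent — there is no cis/trans distinction.
Only one geometric arrangement is possible.

1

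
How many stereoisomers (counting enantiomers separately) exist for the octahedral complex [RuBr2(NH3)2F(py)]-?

8

Systematic placement gives 6 geometric isomers: Br trans, NH3 cis; Br trans, NH3 trans; Br cis, NH3 cis (3 arrangements, 2 chiral); Br cis, NH3 trans.
Of these, 2 lack any improper symmetry element and so occur as enantiomeric pairs, giving 6 + 2 = 8 stereoisomers in total.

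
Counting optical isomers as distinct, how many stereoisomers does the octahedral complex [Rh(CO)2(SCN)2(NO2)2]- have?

The distinct arrangements are (5 in all): CO trans, SCN trans, NO2 trans; CO trans, SCN cis, NO2 cis; CO cis, SCN trans, NO2 cis; CO cis, SCN cis, NO2 cis (chiral); CO cis, SCN cis, NO2 trans.
One of these lacks any improper symmetry element and so occurs as an enantiomeric pair, giving 5 + 1 = 6 stereoisomers in total.

6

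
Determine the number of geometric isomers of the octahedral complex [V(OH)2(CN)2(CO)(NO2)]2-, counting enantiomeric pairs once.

6

The distinct arrangements are (6 in all): OH trans, CN trans; OH cis, CN trans; OH trans, CN cis; OH cis, CN cis (3 arrangements, 2 chiral).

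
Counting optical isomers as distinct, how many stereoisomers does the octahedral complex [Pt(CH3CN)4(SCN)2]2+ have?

2

Systematic placement gives 2 geometric isomers: SCN trans; SCN cis.
Each arrangement has an internal mirror plane or centre of symmetry, so none is chiral.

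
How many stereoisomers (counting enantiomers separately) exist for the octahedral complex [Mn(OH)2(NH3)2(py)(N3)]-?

The six octahedral sites form three mutually perpendicular trans pairs.
Systematic placement gives 6 geometric isomers: OH cis, NH3 cis (3 arrangements, 2 chiral); OH trans, NH3 cis; OH cis, NH3 trans; OH trans, NH3 trans.
Of these, 2 lack any improper symmetry element and so occur as enantiomeric pairs, giving 6 + 2 = 8 stereoisomers in total.

8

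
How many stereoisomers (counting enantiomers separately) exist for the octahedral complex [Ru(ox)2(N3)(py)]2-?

In an octahedral complex each vertex has one trans partner and four cis neighbours.
Each ox is bidentate and must span two cis positions.
Working through the distinct placements yields 2 geometric isomers: N3 and py mutually cis (chiral); N3 and py mutually trans.
One of these lacks any improper symmetry element and so occurs as an enantiomeric pair, giving 2 + 1 = 3 stereoisomers in total.

3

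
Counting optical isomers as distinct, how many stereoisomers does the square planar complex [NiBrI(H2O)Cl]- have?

3

A square has two trans pairs of vertices; adjacent vertices are cis.
Systematic placement gives 3 geometric isomers: (Br/H2O trans, Cl/I trans); (Br/I trans, Cl/H2O trans); (Br/Cl trans, H2O/I trans).
Each arrangement has an internal mirror plane or centre of symmetry, so none is chiral.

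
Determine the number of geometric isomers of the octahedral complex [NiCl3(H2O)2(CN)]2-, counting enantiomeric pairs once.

3

An octahedron has six vertices in three trans pairs; every non-trans pair is cis.
There are 3 geometric isomers: Cl mer, H2O trans; Cl fac, H2O cis; Cl mer, H2O cis.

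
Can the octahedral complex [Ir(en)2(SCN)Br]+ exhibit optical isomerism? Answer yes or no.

yes

The six octahedral sites form three mutually perpendicular trans pairs.
Each en is bidentate and must span two cis positions.
There are 2 geometric isomers: SCN and Br mutually trans; SCN and Br mutually cis (chiral).
One of these lacks any improper symmetry element and so occurs as an enantiomeric pair, giving 2 + 1 = 3 stereoisomers in total.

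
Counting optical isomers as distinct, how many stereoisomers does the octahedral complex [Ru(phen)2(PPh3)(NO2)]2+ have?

The six octahedral sites form three mutually perpendicular trans pairs.
Each phen is bidentate and must span two cis positions.
Working through the distinct placements yields 2 geometric isomers: PPh3 and NO2 mutually trans; PPh3 and NO2 mutually cis (chiral).
One of these lacks any improper symmetry element and so occurs as an enantiomeric pair, giving 2 + 1 = 3 stereoisomers in total.

3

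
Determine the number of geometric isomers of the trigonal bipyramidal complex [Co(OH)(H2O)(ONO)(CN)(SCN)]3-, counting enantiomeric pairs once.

A trigonal bipyramid has two axial and three equatorial sites, which are chemically inequivalent.
Systematic enumeration (placing each ligand type in turn and discarding arrangements equivalent by rotation or reflection) gives 10 geometric isomers.

10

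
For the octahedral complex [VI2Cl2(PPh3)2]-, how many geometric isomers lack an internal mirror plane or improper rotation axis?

In an octahedral complex each vertex has one trans partner and four cis neighbours.
Systematic placement gives 5 geometric isomers: I trans, Cl trans, PPh3 trans; I cis, Cl trans, PPh3 cis; I cis, Cl cis, PPh3 trans; I cis, Cl cis, PPh3 cis (chiral); I trans, Cl cis, PPh3 cis.
One of these lacks any improper symmetry element and so occurs as an enantiomeric pair, giving 5 + 1 = 6 stereoisomers in total.

1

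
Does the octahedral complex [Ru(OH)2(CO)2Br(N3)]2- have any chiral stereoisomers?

The six octahedral sites form three mutually perpendicular trans pairs.
Systematic placement gives 6 geometric isomers: OH trans, CO cis; OH cis, CO cis (3 arrangements, 2 chiral); OH trans, CO trans; OH cis, CO trans.
Of these, 2 lack any improper symmetry element and so occur as enantiomeric pairs, giving 6 + 2 = 8 stereoisomers in total.

yes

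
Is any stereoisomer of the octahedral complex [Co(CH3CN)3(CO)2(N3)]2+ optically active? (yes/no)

Working through the distinct placements yields 3 geometric isomers: CH3CN mer, CO cis; CH3CN mer, CO trans; CH3CN fac, CO cis.
Each arrangement has an internal mirror plane or centre of symmetry, so none is chiral.

no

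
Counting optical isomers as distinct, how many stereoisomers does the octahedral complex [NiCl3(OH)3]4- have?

2

The six octahedral sites form three mutually perpendicular trans pairs.
The distinct arrangements are (2 in all): Cl mer; Cl fac.
Each arrangement has an internal mirror plane or centre of symmetry, so none is chiral.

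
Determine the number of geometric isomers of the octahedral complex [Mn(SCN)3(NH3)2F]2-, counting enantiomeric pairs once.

There are 3 geometric isomers: SCN mer, NH3 cis; SCN mer, NH3 trans; SCN fac, NH3 cis.

3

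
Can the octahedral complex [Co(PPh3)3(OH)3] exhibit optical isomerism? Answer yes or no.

Systematic placement gives 2 geometric isomers: PPh3 mer; PPh3 fac.
Each arrangement has an internal mirror plane or centre of symmetry, so none is chiral.

no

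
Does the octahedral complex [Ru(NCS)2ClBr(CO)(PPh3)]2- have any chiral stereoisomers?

yes

The six octahedral sites form three mutually perpendicular trans pairs.
Systematic enumeration (placing each ligand type in turn and discarding arrangements equivalent by rotation or reflection) gives 9 geometric isomers.
Of these, 6 lack any improper symmetry element and so occur as enantiomeric pairs, giving 9 + 6 = 15 stereoisomers in total.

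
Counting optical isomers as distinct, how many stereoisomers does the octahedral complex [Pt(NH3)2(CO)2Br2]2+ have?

6

The six octahedral sites form three mutually perpendicular trans pairs.
Working through the distinct placements yields 5 geometric isomers: NH3 trans, CO trans, Br trans; NH3 cis, CO cis, Br trans; NH3 trans, CO cis, Br cis; NH3 cis, CO cis, Br cis (chiral); NH3 cis, CO trans, Br cis.
One of these lacks any improper symmetry element and so occurs as an enantiomeric pair, giving 5 + 1 = 6 stereoisomers in total.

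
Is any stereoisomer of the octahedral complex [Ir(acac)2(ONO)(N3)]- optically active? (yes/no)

In an octahedral complex each vertex has one trans partner and four cis neighbours.
Each acac is bidentate and must span two cis positions.
Working through the distinct placements yields 2 geometric isomers: ONO and N3 mutually trans; ONO and N3 mutually cis (chiral).
One of these lacks any improper symmetry element and so occurs as an enantiomeric pair, giving 2 + 1 = 3 stereoisomers in total.

yes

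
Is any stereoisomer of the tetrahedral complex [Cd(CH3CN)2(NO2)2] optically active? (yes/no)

no

All four vertices of a tetrahedron are equivalent and mutually adjacent, so cis/trans isomerism cannot arise.
Only one geometric arrangement is possible.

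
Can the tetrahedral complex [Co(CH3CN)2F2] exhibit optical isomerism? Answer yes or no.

no

Only one geometric arrangement is possible.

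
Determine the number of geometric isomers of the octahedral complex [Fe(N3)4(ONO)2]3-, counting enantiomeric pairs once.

2

An octahedron has six vertices in three trans pairs; every non-trans pair is cis.
The distinct arrangements are (2 in all): ONO trans; ONO cis.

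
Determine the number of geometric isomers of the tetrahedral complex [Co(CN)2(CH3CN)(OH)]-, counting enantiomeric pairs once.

In a tetrahedral complex all four positions are equivalent and every pair of ligands is adjacent — there is no cis/trans distinction.
Only one geometric arrangement is possible.

1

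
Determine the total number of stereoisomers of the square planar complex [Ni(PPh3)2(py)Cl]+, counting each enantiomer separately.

2

A square has two trans pairs of vertices; adjacent vertices are cis.
Working through the distinct placements yields 2 geometric isomers: PPh3 cis; PPh3 trans.
Each arrangement has an internal mirror plane or centre of symmetry, so none is chiral.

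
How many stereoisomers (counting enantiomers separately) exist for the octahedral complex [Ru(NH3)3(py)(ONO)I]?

In an octahedral complex each vertex has one trans partner and four cis neighbours.
Working through the distinct placements yields 4 geometric isomers: NH3 mer (3 arrangements); NH3 fac (chiral).
One of these lacks any improper symmetry element and so occurs as an enantiomeric pair, giving 4 + 1 = 5 stereoisomers in total.

5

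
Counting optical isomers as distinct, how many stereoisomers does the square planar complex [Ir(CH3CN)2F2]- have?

2

A square has two trans pairs of vertices; adjacent vertices are cis.
There are 2 geometric isomers: CH3CN cis; CH3CN trans.
Each arrangement has an internal mirror plane or centre of symmetry, so none is chiral.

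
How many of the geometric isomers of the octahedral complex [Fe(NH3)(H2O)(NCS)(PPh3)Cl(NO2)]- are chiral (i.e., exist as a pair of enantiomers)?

An octahedron has six vertices in three trans pairs; every non-trans pair is cis.
Placing the ligands in turn and identifying arrangements related by rotation or reflection leaves 15 distinct geometric isomers.
Of these, 15 lack any improper symmetry element and so occur as enantiomeric pairs, giving 15 + 15 = 30 stereoisomers in total.

15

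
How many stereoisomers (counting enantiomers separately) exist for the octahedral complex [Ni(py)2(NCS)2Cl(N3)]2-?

8

In an octahedral complex each vertex has one trans partner and four cis neighbours.
Working through the distinct placements yields 6 geometric isomers: py trans, NCS trans; py cis, NCS cis (3 arrangements, 2 chiral); py trans, NCS cis; py cis, NCS trans.
Of these, 2 lack any improper symmetry element and so occur as enantiomeric pairs, giving 6 + 2 = 8 stereoisomers in total.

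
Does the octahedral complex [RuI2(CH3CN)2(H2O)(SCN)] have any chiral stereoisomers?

An octahedron has six vertices in three trans pairs; every non-trans pair is cis.
The distinct arrangements are (6 in all): I cis, CH3CN trans; I trans, CH3CN trans; I cis, CH3CN cis (3 arrangements, 2 chiral); I trans, CH3CN cis.
Of these, 2 lack any improper symmetry element and so occur as enantiomeric pairs, giving 6 + 2 = 8 stereoisomers in total.

yes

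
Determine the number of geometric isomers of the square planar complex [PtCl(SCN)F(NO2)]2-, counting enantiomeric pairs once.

3

Systematic placement gives 3 geometric isomers: (Cl/NO2 trans, F/SCN trans); (Cl/SCN trans, F/NO2 trans); (Cl/F trans, NO2/SCN trans).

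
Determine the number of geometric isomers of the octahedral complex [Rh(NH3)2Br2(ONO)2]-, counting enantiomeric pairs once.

In an octahedral complex each vertex has one trans partner and four cis neighbours.
Working through the distinct placements yields 5 geometric isomers: NH3 trans, Br trans, ONO trans; NH3 cis, Br trans, ONO cis; NH3 cis, Br cis, ONO trans; NH3 cis, Br cis, ONO cis (chiral); NH3 trans, Br cis, ONO cis.

5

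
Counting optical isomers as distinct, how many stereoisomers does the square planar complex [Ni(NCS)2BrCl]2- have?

2

In a square planar complex each vertex has one trans partner and two cis neighbours.
There are 2 geometric isomers: NCS cis; NCS trans.
Each arrangement has an internal mirror plane or centre of symmetry, so none is chiral.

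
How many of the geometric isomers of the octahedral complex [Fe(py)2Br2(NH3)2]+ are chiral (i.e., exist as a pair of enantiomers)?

1

The six octahedral sites form three mutually perpendicular trans pairs.
Working through the distinct placements yields 5 geometric isomers: py trans, Br trans, NH3 trans; py cis, Br trans, NH3 cis; py trans, Br cis, NH3 cis; py cis, Br cis, NH3 cis (chiral); py cis, Br cis, NH3 trans.
One of these lacks any improper symmetry element and so occurs as an enantiomeric pair, giving 5 + 1 = 6 stereoisomers in total.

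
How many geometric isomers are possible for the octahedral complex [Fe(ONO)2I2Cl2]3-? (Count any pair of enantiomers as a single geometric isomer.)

In an octahedral complex each vertex has one trans partner and four cis neighbours.
There are 5 geometric isomers: ONO trans, I trans, Cl trans; ONO cis, I cis, Cl trans; ONO trans, I cis, Cl cis; ONO cis, I cis, Cl cis (chiral); ONO cis, I trans, Cl cis.

5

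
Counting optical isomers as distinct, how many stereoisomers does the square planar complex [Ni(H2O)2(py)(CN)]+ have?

2

A square has two trans pairs of vertices; adjacent vertices are cis.
The distinct arrangements are (2 in all): H2O cis; H2O trans.
Each arrangement has an internal mirror plane or centre of symmetry, so none is chiral.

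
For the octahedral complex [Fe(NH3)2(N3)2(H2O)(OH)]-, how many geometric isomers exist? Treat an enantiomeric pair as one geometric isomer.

The six octahedral sites form three mutually perpendicular trans pairs.
The distinct arrangements are (6 in all): NH3 cis, N3 cis (3 arrangements, 2 chiral); NH3 trans, N3 cis; NH3 cis, N3 trans; NH3 trans, N3 trans.

6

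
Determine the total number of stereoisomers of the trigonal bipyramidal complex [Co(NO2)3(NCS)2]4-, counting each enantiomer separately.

A trigonal bipyramid has two axial and three equatorial sites, which are chemically inequivalent.
Systematic placement gives 3 geometric isomers: NCS both axial; NCS one axial, one equatorial; NCS both equatorial.
Each arrangement has an internal mirror plane or centre of symmetry, so none is chiral.

3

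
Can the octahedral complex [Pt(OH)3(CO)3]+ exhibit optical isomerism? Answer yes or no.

An octahedron has six vertices in three trans pairs; every non-trans pair is cis.
Systematic placement gives 2 geometric isomers: OH mer; OH fac.
Each arrangement has an internal mirror plane or centre of symmetry, so none is chiral.

no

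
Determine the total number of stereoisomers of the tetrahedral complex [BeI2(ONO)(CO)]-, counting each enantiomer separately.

1

All four vertices of a tetrahedron are equivalent and mutually adjacent, so cis/trans isomerism cannot arise.
Only one geometric arrangement is possible.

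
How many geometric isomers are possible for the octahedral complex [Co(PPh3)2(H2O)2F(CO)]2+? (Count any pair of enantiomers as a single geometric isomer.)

6

An octahedron has six vertices in three trans pairs; every non-trans pair is cis.
Working through the distinct placements yields 6 geometric isomers: PPh3 trans, H2O trans; PPh3 cis, H2O cis (3 arrangements, 2 chiral); PPh3 trans, H2O cis; PPh3 cis, H2O trans.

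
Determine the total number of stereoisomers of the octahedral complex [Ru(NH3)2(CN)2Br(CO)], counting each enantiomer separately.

8

In an octahedral complex each vertex has one trans partner and four cis neighbours.
Working through the distinct placements yields 6 geometric isomers: NH3 trans, CN cis; NH3 cis, CN cis (3 arrangements, 2 chiral); NH3 trans, CN trans; NH3 cis, CN trans.
Of these, 2 lack any improper symmetry element and so occur as enantiomeric pairs, giving 6 + 2 = 8 stereoisomers in total.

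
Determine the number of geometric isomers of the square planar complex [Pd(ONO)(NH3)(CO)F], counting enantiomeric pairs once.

3

A square has two trans pairs of vertices; adjacent vertices are cis.
Systematic placement gives 3 geometric isomers: (CO/NH3 trans, F/ONO trans); (CO/ONO trans, F/NH3 trans); (CO/F trans, NH3/ONO trans).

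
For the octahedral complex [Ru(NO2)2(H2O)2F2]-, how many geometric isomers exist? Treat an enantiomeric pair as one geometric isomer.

An octahedron has six vertices in three trans pairs; every non-trans pair is cis.
The distinct arrangements are (5 in all): NO2 trans, H2O trans, F trans; NO2 cis, H2O cis, F trans; NO2 trans, H2O cis, F cis; NO2 cis, H2O cis, F cis (chiral); NO2 cis, H2O trans, F cis.

5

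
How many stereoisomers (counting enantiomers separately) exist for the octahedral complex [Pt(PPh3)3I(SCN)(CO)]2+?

5

The six octahedral sites form three mutually perpendicular trans pairs.
Working through the distinct placements yields 4 geometric isomers: PPh3 mer (3 arrangements); PPh3 fac (chiral).
One of these lacks any improper symmetry element and so occurs as an enantiomeric pair, giving 4 + 1 = 5 stereoisomers in total.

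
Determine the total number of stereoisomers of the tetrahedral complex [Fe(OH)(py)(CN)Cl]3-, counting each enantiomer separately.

2

Only one geometric arrangement is possible; it has no improper symmetry element, so it exists as a pair of enantiomers (2 stereoisomers).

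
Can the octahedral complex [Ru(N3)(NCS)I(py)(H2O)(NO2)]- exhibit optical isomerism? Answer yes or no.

An octahedron has six vertices in three trans pairs; every non-trans pair is cis.
Placing the ligands in turn and identifying arrangements related by rotation or reflection leaves 15 distinct geometric isomers.
Of these, 15 lack any improper symmetry element and so occur as enantiomeric pairs, giving 15 + 15 = 30 stereoisomers in total.

yes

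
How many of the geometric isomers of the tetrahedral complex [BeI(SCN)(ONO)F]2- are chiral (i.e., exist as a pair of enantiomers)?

1

Only one geometric arrangement is possible; it has no improper symmetry element, so it exists as a pair of enantiomers (2 stereoisomers).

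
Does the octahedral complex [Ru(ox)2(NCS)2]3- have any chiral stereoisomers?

yes

The six octahedral sites form three mutually perpendicular trans pairs.
Each ox is bidentate and must span two cis positions.
Working through the distinct placements yields 2 geometric isomers: NCS trans; NCS cis (chiral).
One of these lacks any improper symmetry element and so occurs as an enantiomeric pair, giving 2 + 1 = 3 stereoisomers in total.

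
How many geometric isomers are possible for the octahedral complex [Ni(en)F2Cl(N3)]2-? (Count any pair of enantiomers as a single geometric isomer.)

Each en is bidentate and must span two cis positions.
The distinct arrangements are (4 in all): F cis (3 arrangements, 2 chiral); F trans.

4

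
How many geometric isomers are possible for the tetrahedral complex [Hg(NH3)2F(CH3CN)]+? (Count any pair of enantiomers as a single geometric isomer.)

1

All four vertices of a tetrahedron are equivalent and mutually adjacent, so cis/trans isomerism cannot arise.
Only one geometric arrangement is possible.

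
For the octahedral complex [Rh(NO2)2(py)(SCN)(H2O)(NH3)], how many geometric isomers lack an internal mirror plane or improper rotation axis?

The six octahedral sites form three mutually perpendicular trans pairs.
Exhaustive case analysis gives 9 geometric isomers.
Of these, 6 lack any improper symmetry element and so occur as enantiomeric pairs, giving 9 + 6 = 15 stereoisomers in total.

6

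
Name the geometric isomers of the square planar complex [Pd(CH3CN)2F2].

cis and trans

Systematic placement gives 2 geometric isomers: CH3CN cis; CH3CN trans.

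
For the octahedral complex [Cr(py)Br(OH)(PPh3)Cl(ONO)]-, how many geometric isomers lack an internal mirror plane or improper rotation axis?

15

The six octahedral sites form three mutually perpendicular trans pairs.
Placing the ligands in turn and identifying arrangements related by rotation or reflection leaves 15 distinct geometric isomers.
Of these, 15 lack any improper symmetry element and so occur as enantiomeric pairs, giving 15 + 15 = 30 stereoisomers in total.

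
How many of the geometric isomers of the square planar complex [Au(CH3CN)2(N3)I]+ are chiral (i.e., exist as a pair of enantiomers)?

In a square planar complex each vertex has one trans partner and two cis neighbours.
There are 2 geometric isomers: CH3CN cis; CH3CN trans.
Each arrangement has an internal mirror plane or centre of symmetry, so none is chiral.

0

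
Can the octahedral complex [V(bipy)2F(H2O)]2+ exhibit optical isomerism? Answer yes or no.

Each bipy is bidentate and must span two cis positions.
Systematic placement gives 2 geometric isomers: F and H2O mutually trans; F and H2O mutually cis (chiral).
One of these lacks any improper symmetry element and so occurs as an enantiomeric pair, giving 2 + 1 = 3 stereoisomers in total.

yes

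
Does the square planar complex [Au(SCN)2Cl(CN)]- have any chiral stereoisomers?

A square has two trans pairs of vertices; adjacent vertices are cis.
The distinct arrangements are (2 in all): SCN cis; SCN trans.
Each arrangement has an internal mirror plane or centre of symmetry, so none is chiral.

no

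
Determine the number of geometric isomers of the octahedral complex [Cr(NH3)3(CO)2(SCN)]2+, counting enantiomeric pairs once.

The six octahedral sites form three mutually perpendicular trans pairs.
The distinct arrangements are (3 in all): NH3 mer, CO trans; NH3 fac, CO cis; NH3 mer, CO cis.

3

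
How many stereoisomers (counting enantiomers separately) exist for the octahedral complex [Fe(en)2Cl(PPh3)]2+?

3

An octahedron has six vertices in three trans pairs; every non-trans pair is cis.
Each en is bidentate and must span two cis positions.
The distinct arrangements are (2 in all): Cl and PPh3 mutually trans; Cl and PPh3 mutually cis (chiral).
One of these lacks any improper symmetry element and so occurs as an enantiomeric pair, giving 2 + 1 = 3 stereoisomers in total.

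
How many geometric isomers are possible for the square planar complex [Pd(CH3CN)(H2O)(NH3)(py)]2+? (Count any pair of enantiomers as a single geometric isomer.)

3

A square has two trans pairs of vertices; adjacent vertices are cis.
The distinct arrangements are (3 in all): (CH3CN/NH3 trans, H2O/py trans); (CH3CN/py trans, H2O/NH3 trans); (CH3CN/H2O trans, NH3/py trans).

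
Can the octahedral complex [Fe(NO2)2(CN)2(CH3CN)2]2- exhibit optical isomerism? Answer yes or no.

yes

Working through the distinct placements yields 5 geometric isomers: NO2 trans, CN trans, CH3CN trans; NO2 cis, CN cis, CH3CN trans; NO2 trans, CN cis, CH3CN cis; NO2 cis, CN cis, CH3CN cis (chiral); NO2 cis, CN trans, CH3CN cis.
One of these lacks any improper symmetry element and so occurs as an enantiomeric pair, giving 5 + 1 = 6 stereoisomers in total.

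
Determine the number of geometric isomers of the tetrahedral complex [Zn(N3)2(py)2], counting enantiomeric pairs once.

1

In a tetrahedral complex all four positions are equivalent and every pair of ligands is adjacent — there is no cis/trans distinction.
Only one geometric arrangement is possible.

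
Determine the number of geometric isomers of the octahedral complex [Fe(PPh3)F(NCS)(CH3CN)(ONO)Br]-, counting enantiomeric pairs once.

15

The six octahedral sites form three mutually perpendicular trans pairs.
Systematic enumeration (placing each ligand type in turn and discarding arrangements equivalent by rotation or reflection) gives 15 geometric isomers.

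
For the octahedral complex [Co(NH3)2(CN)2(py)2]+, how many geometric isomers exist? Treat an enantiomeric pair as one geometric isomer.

The six octahedral sites form three mutually perpendicular trans pairs.
There are 5 geometric isomers: NH3 trans, CN trans, py trans; NH3 cis, CN trans, py cis; NH3 cis, CN cis, py trans; NH3 cis, CN cis, py cis (chiral); NH3 trans, CN cis, py cis.

5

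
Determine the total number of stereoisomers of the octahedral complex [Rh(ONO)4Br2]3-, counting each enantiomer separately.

2

The six octahedral sites form three mutually perpendicular trans pairs.
Working through the distinct placements yields 2 geometric isomers: Br trans; Br cis.
Each arrangement has an internal mirror plane or centre of symmetry, so none is chiral.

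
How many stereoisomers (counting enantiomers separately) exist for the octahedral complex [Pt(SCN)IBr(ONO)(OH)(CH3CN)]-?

The six octahedral sites form three mutually perpendicular trans pairs.
Placing the ligands in turn and identifying arrangements related by rotation or reflection leaves 15 distinct geometric isomers.
Of these, 15 lack any improper symmetry element and so occur as enantiomeric pairs, giving 15 + 15 = 30 stereoisomers in total.

30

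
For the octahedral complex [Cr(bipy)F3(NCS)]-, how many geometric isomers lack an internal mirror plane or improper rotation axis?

An octahedron has six vertices in three trans pairs; every non-trans pair is cis.
Each bipy is bidentate and must span two cis positions.
Working through the distinct placements yields 2 geometric isomers: F mer; F fac.
Each arrangement has an internal mirror plane or centre of symmetry, so none is chiral.

0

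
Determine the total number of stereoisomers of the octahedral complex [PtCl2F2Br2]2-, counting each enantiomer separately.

6

The six octahedral sites form three mutually perpendicular trans pairs.
Working through the distinct placements yields 5 geometric isomers: Cl trans, F trans, Br trans; Cl cis, F cis, Br trans; Cl cis, F trans, Br cis; Cl cis, F cis, Br cis (chiral); Cl trans, F cis, Br cis.
One of these lacks any improper symmetry element and so occurs as an enantiomeric pair, giving 5 + 1 = 6 stereoisomers in total.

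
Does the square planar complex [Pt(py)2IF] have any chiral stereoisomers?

no

In a square planar complex each vertex has one trans partner and two cis neighbours.
There are 2 geometric isomers: py cis; py trans.
Each arrangement has an internal mirror plane or centre of symmetry, so none is chiral.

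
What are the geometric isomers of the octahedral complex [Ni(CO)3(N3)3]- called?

In an octahedral complex each vertex has one trans partner and four cis neighbours.
Working through the distinct placements yields 2 geometric isomers: CO mer; CO fac.

fac and mer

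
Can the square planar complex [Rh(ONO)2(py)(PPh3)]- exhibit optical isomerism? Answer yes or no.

A square has two trans pairs of vertices; adjacent vertices are cis.
Working through the distinct placements yields 2 geometric isomers: ONO cis; ONO trans.
Each arrangement has an internal mirror plane or centre of symmetry, so none is chiral.

no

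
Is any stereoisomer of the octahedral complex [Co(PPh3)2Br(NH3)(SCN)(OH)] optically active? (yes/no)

yes

In an octahedral complex each vertex has one trans partner and four cis neighbours.
Placing the ligands in turn and identifying arrangements related by rotation or reflection leaves 9 distinct geometric isomers.
Of these, 6 lack any improper symmetry element and so occur as enantiomeric pairs, giving 9 + 6 = 15 stereoisomers in total.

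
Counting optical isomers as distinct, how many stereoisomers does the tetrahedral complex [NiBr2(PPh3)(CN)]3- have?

1

All four vertices of a tetrahedron are equivalent and mutually adjacent, so cis/trans isomerism cannot arise.
Only one geometric arrangement is possible.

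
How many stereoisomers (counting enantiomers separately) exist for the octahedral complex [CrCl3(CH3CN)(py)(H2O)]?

In an octahedral complex each vertex has one trans partner and four cis neighbours.
Systematic placement gives 4 geometric isomers: Cl mer (3 arrangements); Cl fac (chiral).
One of these lacks any improper symmetry element and so occurs as an enantiomeric pair, giving 4 + 1 = 5 stereoisomers in total.

5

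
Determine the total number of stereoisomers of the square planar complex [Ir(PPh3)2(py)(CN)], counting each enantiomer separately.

2

In a square planar complex each vertex has one trans partner and two cis neighbours.
Working through the distinct placements yields 2 geometric isomers: PPh3 cis; PPh3 trans.
Each arrangement has an internal mirror plane or centre of symmetry, so none is chiral.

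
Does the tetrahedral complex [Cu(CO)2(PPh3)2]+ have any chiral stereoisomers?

no

All four vertices of a tetrahedron are equivalent and mutually adjacent, so cis/trans isomerism cannot arise.
Only one geometric arrangement is possible.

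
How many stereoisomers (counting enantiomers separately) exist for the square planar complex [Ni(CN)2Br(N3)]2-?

A square has two trans pairs of vertices; adjacent vertices are cis.
Working through the distinct placements yields 2 geometric isomers: CN cis; CN trans.
Each arrangement has an internal mirror plane or centre of symmetry, so none is chiral.

2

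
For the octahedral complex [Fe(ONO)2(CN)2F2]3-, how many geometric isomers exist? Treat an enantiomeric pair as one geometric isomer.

5

In an octahedral complex each vertex has one trans partner and four cis neighbours.
There are 5 geometric isomers: ONO trans, CN trans, F trans; ONO cis, CN trans, F cis; ONO trans, CN cis, F cis; ONO cis, CN cis, F cis (chiral); ONO cis, CN cis, F trans.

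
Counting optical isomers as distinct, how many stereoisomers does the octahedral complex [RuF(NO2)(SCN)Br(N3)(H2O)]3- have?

30

Systematic enumeration (placing each ligand type in turn and discarding arrangements equivalent by rotation or reflection) gives 15 geometric isomers.
Of these, 15 lack any improper symmetry element and so occur as enantiomeric pairs, giving 15 + 15 = 30 stereoisomers in total.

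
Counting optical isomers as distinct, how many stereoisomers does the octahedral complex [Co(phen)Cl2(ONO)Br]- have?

6

Each phen is bidentate and must span two cis positions.
There are 4 geometric isomers: Cl cis (3 arrangements, 2 chiral); Cl trans.
Of these, 2 lack any improper symmetry element and so occur as enantiomeric pairs, giving 4 + 2 = 6 stereoisomers in total.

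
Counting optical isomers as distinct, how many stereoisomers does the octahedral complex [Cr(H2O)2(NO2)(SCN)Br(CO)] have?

An octahedron has six vertices in three trans pairs; every non-trans pair is cis.
Systematic enumeration (placing each ligand type in turn and discarding arrangements equivalent by rotation or reflection) gives 9 geometric isomers.
Of these, 6 lack any improper symmetry element and so occur as enantiomeric pairs, giving 9 + 6 = 15 stereoisomers in total.

15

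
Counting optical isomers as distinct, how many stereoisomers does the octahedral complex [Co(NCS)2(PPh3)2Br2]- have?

6

An octahedron has six vertices in three trans pairs; every non-trans pair is cis.
The distinct arrangements are (5 in all): NCS trans, PPh3 trans, Br trans; NCS cis, PPh3 cis, Br trans; NCS cis, PPh3 trans, Br cis; NCS cis, PPh3 cis, Br cis (chiral); NCS trans, PPh3 cis, Br cis.
One of these lacks any improper symmetry element and so occurs as an enantiomeric pair, giving 5 + 1 = 6 stereoisomers in total.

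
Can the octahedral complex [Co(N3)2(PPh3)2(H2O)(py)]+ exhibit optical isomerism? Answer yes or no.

yes

An octahedron has six vertices in three trans pairs; every non-trans pair is cis.
Systematic placement gives 6 geometric isomers: N3 cis, PPh3 cis (3 arrangements, 2 chiral); N3 cis, PPh3 trans; N3 trans, PPh3 cis; N3 trans, PPh3 trans.
Of these, 2 lack any improper symmetry element and so occur as enantiomeric pairs, giving 6 + 2 = 8 stereoisomers in total.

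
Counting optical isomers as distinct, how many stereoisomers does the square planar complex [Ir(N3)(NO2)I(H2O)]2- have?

3

Systematic placement gives 3 geometric isomers: (H2O/N3 trans, I/NO2 trans); (H2O/NO2 trans, I/N3 trans); (H2O/I trans, N3/NO2 trans).
Each arrangement has an internal mirror plane or centre of symmetry, so none is chiral.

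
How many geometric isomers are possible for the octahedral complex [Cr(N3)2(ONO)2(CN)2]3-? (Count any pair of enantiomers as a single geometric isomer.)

5

In an octahedral complex each vertex has one trans partner and four cis neighbours.
Working through the distinct placements yields 5 geometric isomers: N3 trans, ONO trans, CN trans; N3 cis, ONO cis, CN trans; N3 cis, ONO trans, CN cis; N3 cis, ONO cis, CN cis (chiral); N3 trans, ONO cis, CN cis.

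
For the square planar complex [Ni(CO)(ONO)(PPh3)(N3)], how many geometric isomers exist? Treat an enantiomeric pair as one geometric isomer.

In a square planar complex each vertex has one trans partner and two cis neighbours.
Systematic placement gives 3 geometric isomers: (CO/ONO trans, N3/PPh3 trans); (CO/PPh3 trans, N3/ONO trans); (CO/N3 trans, ONO/PPh3 trans).

3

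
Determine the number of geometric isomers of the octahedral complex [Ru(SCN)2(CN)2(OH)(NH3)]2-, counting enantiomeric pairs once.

Systematic placement gives 6 geometric isomers: SCN trans, CN trans; SCN cis, CN trans; SCN trans, CN cis; SCN cis, CN cis (3 arrangements, 2 chiral).

6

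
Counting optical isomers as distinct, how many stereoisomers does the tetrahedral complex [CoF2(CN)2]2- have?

Only one geometric arrangement is possible.

1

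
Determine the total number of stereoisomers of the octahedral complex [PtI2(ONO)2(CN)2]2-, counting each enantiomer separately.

6

In an octahedral complex each vertex has one trans partner and four cis neighbours.
Systematic placement gives 5 geometric isomers: I trans, ONO trans, CN trans; I cis, ONO cis, CN trans; I cis, ONO trans, CN cis; I cis, ONO cis, CN cis (chiral); I trans, ONO cis, CN cis.
One of these lacks any improper symmetry element and so occurs as an enantiomeric pair, giving 5 + 1 = 6 stereoisomers in total.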